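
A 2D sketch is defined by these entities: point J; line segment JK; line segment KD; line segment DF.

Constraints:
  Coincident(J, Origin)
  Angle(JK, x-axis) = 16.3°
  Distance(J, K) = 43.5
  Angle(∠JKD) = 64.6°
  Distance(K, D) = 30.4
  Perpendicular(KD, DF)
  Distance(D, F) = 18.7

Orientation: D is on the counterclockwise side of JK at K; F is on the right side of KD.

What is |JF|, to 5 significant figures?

59.172

J is at the origin; JK runs at 16.3° with length 43.5, so K = 43.5·(cos 16.3°, sin 16.3°) = (41.752, 12.209). ∠JKD = 64.6°, so KD runs at 16.3° + (180° − 64.6°) = 131.70° from the x-axis; with |KD| = 30.4, D = K + 30.4·(cos 131.70°, sin 131.70°) = (21.529, 34.907). The perpendicularity gives DF at right angles to KD; with |DF| = 18.7 on the right of KD, F = D + 18.7·(0.74664, 0.66523) = (35.491, 47.347). Then |JF| = |F − J| = 59.172.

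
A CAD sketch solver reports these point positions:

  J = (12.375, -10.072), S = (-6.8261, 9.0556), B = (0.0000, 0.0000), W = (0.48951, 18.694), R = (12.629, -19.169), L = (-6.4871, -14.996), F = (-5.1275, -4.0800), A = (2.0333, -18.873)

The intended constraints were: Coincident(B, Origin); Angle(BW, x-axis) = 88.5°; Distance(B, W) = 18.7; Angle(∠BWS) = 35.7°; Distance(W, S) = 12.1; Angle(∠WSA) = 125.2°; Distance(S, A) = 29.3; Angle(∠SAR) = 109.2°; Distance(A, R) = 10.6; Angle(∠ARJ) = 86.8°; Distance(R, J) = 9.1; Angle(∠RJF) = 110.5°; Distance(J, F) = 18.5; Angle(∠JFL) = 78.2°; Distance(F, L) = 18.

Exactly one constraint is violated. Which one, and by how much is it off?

Distance(F, L) = 18 — off by 7.00.

B = (0.00, 0.00) ✓; BW at 88.50° ✓; |BW| = 18.70 ✓; ∠BWS = 35.70° ✓; |WS| = 12.10 ✓; ∠WSA = 125.2° ✓; |SA| = 29.30 ✓; ∠SAR = 109.2° ✓; |AR| = 10.60 ✓; ∠ARJ = 86.80° ✓; |RJ| = 9.101 ✓; ∠RJF = 110.5° ✓; |JF| = 18.50 ✓; ∠JFL = 78.20° ✓; |FL| = 11.00 ✗.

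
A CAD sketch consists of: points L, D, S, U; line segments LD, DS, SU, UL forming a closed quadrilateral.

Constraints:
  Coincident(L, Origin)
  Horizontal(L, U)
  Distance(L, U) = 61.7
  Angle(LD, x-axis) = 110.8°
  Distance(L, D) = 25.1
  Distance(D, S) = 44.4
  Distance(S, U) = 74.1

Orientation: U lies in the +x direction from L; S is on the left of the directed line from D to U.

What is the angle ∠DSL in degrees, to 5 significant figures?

19.912°

Checks: |DS| = 44.40 ✓; |SU| = 74.10 ✓.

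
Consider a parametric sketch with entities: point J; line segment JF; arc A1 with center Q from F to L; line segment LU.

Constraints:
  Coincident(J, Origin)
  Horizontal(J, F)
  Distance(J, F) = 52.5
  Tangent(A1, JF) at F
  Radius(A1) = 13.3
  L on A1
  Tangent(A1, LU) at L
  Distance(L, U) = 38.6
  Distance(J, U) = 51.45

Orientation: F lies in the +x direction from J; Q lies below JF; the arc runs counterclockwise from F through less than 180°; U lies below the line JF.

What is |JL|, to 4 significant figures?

41.00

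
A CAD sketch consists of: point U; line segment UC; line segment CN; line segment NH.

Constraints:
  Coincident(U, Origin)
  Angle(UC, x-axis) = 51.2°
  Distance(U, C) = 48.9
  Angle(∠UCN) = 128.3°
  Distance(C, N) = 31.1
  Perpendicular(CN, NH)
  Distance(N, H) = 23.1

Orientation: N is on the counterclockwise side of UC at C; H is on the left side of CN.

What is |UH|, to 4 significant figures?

63.28

∠UCN = 128.3°, so CN runs at 51.2° + (180° − 128.3°) = 102.9° from the x-axis; with |CN| = 31.1, N = C + 31.1·(cos 102.9°, sin 102.9°) = (23.70, 68.42). CN is perpendicular to NH; with |NH| = 23.1 on the left of CN, H = N + 23.1·(-0.9748, -0.2233) = (1.181, 63.27). Then |UH| = |H − U| = 63.28.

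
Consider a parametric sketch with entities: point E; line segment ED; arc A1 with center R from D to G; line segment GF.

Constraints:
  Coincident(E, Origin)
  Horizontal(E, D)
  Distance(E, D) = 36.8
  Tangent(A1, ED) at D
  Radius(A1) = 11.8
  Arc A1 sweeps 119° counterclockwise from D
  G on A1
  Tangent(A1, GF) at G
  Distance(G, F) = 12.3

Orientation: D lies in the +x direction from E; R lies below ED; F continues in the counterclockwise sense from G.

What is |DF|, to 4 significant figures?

28.61

E is at the origin; E and D share the same y with |ED| = 36.8 and D on the +x side, so D = (36.80, 0.000). A1 meets ED tangentially, so RD is at right angles to ED, so R = D + (0, -11.8) = (36.80, -11.80). On A1, D sits at bearing 90° from R; a 119° counterclockwise sweep puts G at bearing 209°, so G = R + 11.8·(cos 209°, sin 209°) = (26.48, -17.52). The tangent condition forces RG to be normal to GF, so GF runs along (−sin 209°, cos 209°); with |GF| = 12.3, F = (32.44, -28.28). Then |DF| = |F − D| = 28.61.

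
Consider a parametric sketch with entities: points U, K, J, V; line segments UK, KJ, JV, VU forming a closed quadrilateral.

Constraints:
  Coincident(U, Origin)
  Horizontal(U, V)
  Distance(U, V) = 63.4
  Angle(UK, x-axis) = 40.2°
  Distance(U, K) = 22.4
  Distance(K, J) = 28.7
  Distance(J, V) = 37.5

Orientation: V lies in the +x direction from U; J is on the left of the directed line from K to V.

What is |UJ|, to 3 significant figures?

51.0

U is at the origin; U and V share the same y with |UV| = 63.4 and V in +x, so V = (63.4, 0). UK runs at 40.2° with |UK| = 22.4, so K = (17.1, 14.5). J is determined by |KJ| = 28.7 and |JV| = 37.5 together: it lies at the intersection of circle(K, 28.7) and circle(V, 37.5). With |KV| = 48.5, the foot of the radical line on KV is 18.2 from K and the perpendicular offset is √(28.7² − 18.2²) = 22.2. Taking the left-of-KV solution: J = (41.1, 30.2).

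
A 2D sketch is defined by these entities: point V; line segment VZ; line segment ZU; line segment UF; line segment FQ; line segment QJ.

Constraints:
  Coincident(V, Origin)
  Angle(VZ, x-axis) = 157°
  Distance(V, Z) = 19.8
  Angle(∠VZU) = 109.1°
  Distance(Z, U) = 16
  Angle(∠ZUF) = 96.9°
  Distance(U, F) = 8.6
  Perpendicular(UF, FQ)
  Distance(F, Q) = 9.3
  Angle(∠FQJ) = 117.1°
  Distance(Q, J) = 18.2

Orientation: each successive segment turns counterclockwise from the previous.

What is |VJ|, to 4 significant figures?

24.49

V is at the origin; VZ runs at 157.0° with length 19.8, so Z = (-18.23, 7.736). ∠VZU = 109.1° gives ZU at -132.1° from the x-axis; with |ZU| = 16.0, U = (-28.95, -4.135). ∠ZUF = 96.9° gives UF at -49.00° from the x-axis; with |UF| = 8.6, F = (-23.31, -10.63). UF ⟂ FQ, so FQ runs at 41.00°; with |FQ| = 9.3, Q = (-16.29, -4.524). ∠FQJ = 117.1° gives QJ at 103.9° from the x-axis; with |QJ| = 18.2, J = (-20.66, 13.14). Then |VJ| = |J − V| = 24.49.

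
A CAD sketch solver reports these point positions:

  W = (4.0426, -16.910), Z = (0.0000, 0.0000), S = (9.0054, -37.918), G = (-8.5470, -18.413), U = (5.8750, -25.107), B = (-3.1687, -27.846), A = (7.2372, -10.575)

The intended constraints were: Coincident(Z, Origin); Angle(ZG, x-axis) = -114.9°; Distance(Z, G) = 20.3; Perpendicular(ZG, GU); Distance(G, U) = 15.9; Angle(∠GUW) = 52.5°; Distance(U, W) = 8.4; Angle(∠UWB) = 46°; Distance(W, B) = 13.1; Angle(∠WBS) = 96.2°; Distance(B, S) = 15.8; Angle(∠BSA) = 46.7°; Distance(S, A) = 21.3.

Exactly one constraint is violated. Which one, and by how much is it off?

Distance(S, A) = 21.3 — off by 6.10.

Z = (0.00, 0.00) ✓; ZG at -114.9° ✓; |ZG| = 20.30 ✓; ∠(ZG, GU) = 90.00° ✓; |GU| = 15.90 ✓; ∠GUW = 52.50° ✓; |UW| = 8.399 ✓; ∠UWB = 46.00° ✓; |WB| = 13.10 ✓; ∠WBS = 96.20° ✓; |BS| = 15.80 ✓; ∠BSA = 46.70° ✓; |SA| = 27.40 ✗.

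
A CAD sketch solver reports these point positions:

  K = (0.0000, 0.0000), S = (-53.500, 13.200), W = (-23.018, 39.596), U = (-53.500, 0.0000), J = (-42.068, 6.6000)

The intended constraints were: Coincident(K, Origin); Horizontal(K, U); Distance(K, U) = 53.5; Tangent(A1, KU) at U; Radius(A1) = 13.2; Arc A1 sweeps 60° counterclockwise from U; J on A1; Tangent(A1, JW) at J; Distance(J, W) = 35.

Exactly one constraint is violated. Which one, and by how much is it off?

Distance(J, W) = 35 — off by 3.10.

K = (0.00, 0.00) ✓; K.y = 0.00, U.y = 0.00 ✓; |KU| = 53.50 ✓; ∠(SU, UK) = 90.00° ✓; |SU| = 13.20 ✓; bearing(S→J) − bearing(S→U) = 60.00° ✓; |SJ| = 13.20 ✓; ∠(SJ, JW) = 90.00° ✓; |JW| = 38.10 ✗.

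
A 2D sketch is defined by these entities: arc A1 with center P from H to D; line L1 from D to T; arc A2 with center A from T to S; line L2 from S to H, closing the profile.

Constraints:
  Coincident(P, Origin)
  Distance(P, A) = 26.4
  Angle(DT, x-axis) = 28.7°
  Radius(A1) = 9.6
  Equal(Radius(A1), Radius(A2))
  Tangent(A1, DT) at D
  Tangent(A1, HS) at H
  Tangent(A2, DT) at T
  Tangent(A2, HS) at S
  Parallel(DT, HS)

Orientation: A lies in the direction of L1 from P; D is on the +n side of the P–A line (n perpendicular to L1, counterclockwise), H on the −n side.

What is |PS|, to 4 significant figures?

28.09

Tangency of A1 to both parallel lines with radius 9.6 puts D and H at P ± 9.6·n: D = (-4.610, 8.421), H = (4.610, -8.421). Equal radii place T and S the same way about A: T = A + 9.6·n = (18.55, 21.10), S = A − 9.6·n = (27.77, 4.257). Then |PS| = |S − P| = 28.09.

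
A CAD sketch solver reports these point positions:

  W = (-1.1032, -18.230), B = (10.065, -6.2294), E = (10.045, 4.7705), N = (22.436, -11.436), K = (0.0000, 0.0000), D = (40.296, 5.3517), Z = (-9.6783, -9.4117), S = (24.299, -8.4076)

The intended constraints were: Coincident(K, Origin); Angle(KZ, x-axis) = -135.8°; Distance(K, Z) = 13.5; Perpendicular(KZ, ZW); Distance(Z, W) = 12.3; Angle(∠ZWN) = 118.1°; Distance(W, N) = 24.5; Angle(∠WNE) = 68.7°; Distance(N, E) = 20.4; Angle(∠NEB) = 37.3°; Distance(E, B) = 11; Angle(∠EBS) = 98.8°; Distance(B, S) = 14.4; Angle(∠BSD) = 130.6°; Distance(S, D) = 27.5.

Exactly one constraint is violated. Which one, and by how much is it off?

Distance(S, D) = 27.5 — off by 6.40.

K = (0.00, 0.00) ✓; KZ at -135.8° ✓; |KZ| = 13.50 ✓; ∠(KZ, ZW) = 90.00° ✓; |ZW| = 12.30 ✓; ∠ZWN = 118.1° ✓; |WN| = 24.50 ✓; ∠WNE = 68.70° ✓; |NE| = 20.40 ✓; ∠NEB = 37.30° ✓; |EB| = 11.00 ✓; ∠EBS = 98.80° ✓; |BS| = 14.40 ✓; ∠BSD = 130.6° ✓; |SD| = 21.10 ✗.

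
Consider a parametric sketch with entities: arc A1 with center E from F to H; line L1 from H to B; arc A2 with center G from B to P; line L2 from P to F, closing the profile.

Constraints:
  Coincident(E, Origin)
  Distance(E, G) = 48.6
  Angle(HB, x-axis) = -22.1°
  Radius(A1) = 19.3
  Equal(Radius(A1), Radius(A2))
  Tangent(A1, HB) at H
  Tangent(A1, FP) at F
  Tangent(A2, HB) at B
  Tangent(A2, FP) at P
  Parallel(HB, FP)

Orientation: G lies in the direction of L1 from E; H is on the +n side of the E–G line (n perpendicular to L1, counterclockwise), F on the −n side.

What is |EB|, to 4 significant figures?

52.29

The slot axis is L1's direction at -22.1°, so u = (cos -22.1°, sin -22.1°) = (0.9265, -0.3762) and n = (−sin -22.1°, cos -22.1°) = (0.3762, 0.9265). E is at the origin and G lies 48.6 along u from E, so G = 48.6·u = (45.03, -18.28). Tangency of A1 to both parallel lines with radius 19.3 puts H and F at E ± 19.3·n: H = (7.261, 17.88), F = (-7.261, -17.88). Equal radii place B and P the same way about G: B = G + 19.3·n = (52.29, -0.4025), P = G − 19.3·n = (37.77, -36.17). Then |EB| = |B − E| = 52.29.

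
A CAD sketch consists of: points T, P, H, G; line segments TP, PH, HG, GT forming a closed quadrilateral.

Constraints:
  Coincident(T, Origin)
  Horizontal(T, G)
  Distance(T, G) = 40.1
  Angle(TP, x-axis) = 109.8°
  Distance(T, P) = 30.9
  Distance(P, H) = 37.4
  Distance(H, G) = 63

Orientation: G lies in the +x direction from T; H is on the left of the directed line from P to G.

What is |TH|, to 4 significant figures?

59.03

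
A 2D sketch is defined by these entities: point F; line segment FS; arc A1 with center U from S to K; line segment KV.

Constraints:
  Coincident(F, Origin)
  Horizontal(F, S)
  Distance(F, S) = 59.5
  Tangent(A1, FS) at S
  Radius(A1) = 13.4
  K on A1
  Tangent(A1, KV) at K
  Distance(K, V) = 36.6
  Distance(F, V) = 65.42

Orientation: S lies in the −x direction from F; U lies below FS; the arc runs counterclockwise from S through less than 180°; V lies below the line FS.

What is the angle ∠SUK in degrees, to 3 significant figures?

134°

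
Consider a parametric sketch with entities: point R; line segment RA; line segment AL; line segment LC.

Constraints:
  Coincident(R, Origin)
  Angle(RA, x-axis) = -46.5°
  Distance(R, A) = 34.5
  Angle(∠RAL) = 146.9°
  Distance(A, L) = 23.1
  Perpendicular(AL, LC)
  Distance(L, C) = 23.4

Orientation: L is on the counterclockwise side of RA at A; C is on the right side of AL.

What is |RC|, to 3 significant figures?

67.0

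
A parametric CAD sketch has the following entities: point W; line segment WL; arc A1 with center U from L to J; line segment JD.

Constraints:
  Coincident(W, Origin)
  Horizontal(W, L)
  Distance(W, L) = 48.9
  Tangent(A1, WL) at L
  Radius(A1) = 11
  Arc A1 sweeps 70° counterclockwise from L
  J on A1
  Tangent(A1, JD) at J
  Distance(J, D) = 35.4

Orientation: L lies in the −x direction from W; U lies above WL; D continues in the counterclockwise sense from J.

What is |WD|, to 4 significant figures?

48.38

On A1, L sits at bearing -90° from U; a 70° counterclockwise sweep puts J at bearing -20°, so J = U + 11.0·(cos -20°, sin -20°) = (-38.56, 7.238). Tangency of A1 to JD means the radius UJ is perpendicular to JD, so JD runs along (−sin -20°, cos -20°); with |JD| = 35.4, D = (-26.46, 40.50). Then |WD| = |D − W| = 48.38.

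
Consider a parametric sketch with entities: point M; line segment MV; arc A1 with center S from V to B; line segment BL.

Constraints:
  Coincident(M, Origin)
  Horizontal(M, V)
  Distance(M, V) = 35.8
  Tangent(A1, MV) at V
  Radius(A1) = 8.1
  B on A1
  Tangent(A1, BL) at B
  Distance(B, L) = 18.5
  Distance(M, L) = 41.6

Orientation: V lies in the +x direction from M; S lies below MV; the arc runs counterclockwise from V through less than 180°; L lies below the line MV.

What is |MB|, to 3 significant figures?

29.4

Checks: |SB| = 8.100 ✓; ∠(SB, BL) = 90.00° ✓; |BL| = 18.50 ✓; |ML| = 41.60 ✓.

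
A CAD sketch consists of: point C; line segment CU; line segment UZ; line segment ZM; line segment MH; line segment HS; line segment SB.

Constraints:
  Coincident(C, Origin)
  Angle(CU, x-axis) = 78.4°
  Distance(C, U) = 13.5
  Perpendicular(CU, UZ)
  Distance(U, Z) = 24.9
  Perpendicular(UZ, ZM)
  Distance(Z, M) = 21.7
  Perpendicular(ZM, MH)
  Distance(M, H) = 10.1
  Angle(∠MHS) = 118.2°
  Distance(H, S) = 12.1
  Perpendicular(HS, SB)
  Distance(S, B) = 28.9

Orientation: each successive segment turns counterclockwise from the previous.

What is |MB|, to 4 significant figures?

26.17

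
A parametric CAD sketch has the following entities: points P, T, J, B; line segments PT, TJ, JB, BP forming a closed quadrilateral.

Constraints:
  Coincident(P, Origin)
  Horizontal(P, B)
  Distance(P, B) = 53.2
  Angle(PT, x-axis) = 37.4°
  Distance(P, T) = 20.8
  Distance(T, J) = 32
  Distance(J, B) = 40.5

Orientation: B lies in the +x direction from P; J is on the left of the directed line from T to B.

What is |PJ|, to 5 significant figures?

52.494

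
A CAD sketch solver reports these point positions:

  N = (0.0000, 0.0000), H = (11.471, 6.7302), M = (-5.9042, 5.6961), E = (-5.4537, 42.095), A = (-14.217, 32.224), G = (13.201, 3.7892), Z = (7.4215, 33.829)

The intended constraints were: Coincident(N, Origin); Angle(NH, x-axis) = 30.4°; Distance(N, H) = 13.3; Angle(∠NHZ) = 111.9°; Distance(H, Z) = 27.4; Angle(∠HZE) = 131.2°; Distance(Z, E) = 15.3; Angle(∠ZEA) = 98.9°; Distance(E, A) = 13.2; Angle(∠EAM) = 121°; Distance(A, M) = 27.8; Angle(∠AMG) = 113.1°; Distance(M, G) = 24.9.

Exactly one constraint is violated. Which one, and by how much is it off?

Distance(M, G) = 24.9 — off by 5.70.

N = (0.00, 0.00) ✓; NH at 30.40° ✓; |NH| = 13.30 ✓; ∠NHZ = 111.9° ✓; |HZ| = 27.40 ✓; ∠HZE = 131.2° ✓; |ZE| = 15.30 ✓; ∠ZEA = 98.90° ✓; |EA| = 13.20 ✓; ∠EAM = 121.0° ✓; |AM| = 27.80 ✓; ∠AMG = 113.1° ✓; |MG| = 19.20 ✗.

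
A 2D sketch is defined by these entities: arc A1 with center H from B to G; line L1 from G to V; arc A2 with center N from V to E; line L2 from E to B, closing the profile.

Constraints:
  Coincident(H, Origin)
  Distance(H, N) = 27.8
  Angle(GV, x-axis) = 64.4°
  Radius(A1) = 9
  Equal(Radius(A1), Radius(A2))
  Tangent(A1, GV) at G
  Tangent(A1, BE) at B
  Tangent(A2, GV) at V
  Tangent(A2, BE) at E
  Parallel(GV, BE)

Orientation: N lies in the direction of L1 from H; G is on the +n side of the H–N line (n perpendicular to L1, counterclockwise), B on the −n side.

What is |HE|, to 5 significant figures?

29.221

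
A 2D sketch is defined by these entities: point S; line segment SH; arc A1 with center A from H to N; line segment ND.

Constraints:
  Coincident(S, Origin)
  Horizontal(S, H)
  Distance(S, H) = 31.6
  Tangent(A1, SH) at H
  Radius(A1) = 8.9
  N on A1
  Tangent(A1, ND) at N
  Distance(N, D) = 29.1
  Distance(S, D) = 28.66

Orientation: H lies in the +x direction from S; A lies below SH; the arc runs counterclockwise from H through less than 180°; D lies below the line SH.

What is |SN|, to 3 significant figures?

24.6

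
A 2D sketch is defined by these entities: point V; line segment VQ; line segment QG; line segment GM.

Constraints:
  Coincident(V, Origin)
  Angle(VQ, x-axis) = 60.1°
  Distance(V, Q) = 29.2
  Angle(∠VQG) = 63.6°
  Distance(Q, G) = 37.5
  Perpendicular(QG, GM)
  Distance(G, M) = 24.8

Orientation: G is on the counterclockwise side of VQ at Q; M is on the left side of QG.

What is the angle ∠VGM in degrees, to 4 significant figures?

43.15°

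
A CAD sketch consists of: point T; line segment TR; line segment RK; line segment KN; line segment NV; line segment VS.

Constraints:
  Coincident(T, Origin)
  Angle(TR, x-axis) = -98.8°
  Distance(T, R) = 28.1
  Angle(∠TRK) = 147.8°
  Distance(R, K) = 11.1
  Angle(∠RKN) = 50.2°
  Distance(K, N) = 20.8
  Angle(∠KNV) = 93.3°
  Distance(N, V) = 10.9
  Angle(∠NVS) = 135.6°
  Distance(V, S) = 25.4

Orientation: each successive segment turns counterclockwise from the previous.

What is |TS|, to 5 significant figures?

31.795

T is at the origin; TR runs at -98.8° with length 28.1, so R = (-4.2989, -27.769). ∠TRK = 147.8° gives RK at -66.600° from the x-axis; with |RK| = 11.1, K = (0.10944, -37.956). ∠RKN = 50.2° gives KN at 63.200° from the x-axis; with |KN| = 20.8, N = (9.4877, -19.391). ∠KNV = 93.3° gives NV at 149.90° from the x-axis; with |NV| = 10.9, V = (0.057542, -13.924). ∠NVS = 135.6° gives VS at -165.70° from the x-axis; with |VS| = 25.4, S = (-24.555, -20.198). Then |TS| = |S − T| = 31.795.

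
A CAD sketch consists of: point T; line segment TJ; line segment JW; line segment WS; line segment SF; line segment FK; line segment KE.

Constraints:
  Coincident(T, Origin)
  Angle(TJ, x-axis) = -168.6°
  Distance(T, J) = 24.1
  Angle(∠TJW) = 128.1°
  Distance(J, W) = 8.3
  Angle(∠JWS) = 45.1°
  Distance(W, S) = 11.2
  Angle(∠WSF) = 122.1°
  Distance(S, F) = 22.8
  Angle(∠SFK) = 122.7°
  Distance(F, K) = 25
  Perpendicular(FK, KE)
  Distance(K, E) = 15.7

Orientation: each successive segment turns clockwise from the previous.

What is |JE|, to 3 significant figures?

30.3

T is at the origin; TJ runs at -168.6° with length 24.1, so J = (-23.6, -4.76). ∠TJW = 128.1° gives JW at 140° from the x-axis; with |JW| = 8.3, W = (-29.9, 0.627). ∠JWS = 45.1° gives WS at 4.60° from the x-axis; with |WS| = 11.2, S = (-18.8, 1.53). ∠WSF = 122.1° gives SF at -53.3° from the x-axis; with |SF| = 22.8, F = (-5.15, -16.8). ∠SFK = 122.7° gives FK at -111° from the x-axis; with |FK| = 25.0, K = (-13.9, -40.2). FK is perpendicular to KE, so KE runs at 159°; with |KE| = 15.7, E = (-28.6, -34.6). Then |JE| = |E − J| = 30.3.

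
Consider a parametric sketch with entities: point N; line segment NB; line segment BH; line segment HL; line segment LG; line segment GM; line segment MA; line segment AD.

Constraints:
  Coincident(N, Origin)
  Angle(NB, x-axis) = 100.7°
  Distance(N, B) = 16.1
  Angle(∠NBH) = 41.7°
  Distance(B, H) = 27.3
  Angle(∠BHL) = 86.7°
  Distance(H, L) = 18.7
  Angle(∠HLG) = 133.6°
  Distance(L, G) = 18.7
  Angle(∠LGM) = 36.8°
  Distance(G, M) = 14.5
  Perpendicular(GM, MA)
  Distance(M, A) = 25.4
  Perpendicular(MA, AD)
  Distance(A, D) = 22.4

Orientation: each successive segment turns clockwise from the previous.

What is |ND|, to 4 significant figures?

40.54

N is at the origin; NB runs at 100.7° with length 16.1, so B = (-2.989, 15.82). ∠NBH = 41.7° gives BH at -37.60° from the x-axis; with |BH| = 27.3, H = (18.64, -0.8369). ∠BHL = 86.7° gives HL at -130.9° from the x-axis; with |HL| = 18.7, L = (6.397, -14.97). ∠HLG = 133.6° gives LG at -177.3° from the x-axis; with |LG| = 18.7, G = (-12.28, -15.85). ∠LGM = 36.8° gives GM at 39.50° from the x-axis; with |GM| = 14.5, M = (-1.094, -6.629). GM is perpendicular to MA, so MA runs at -50.50°; with |MA| = 25.4, A = (15.06, -26.23). MA ⟂ AD, so AD runs at -140.5°; with |AD| = 22.4, D = (-2.222, -40.48). Then |ND| = |D − N| = 40.54.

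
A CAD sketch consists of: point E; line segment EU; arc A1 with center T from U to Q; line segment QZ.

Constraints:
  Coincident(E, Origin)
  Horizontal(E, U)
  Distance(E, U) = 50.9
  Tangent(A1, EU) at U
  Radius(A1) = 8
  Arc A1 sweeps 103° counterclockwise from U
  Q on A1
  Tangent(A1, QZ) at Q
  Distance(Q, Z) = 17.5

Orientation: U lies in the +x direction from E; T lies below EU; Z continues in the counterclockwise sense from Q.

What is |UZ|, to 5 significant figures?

27.127

E is at the origin; E and U share the same y with |EU| = 50.9 and U on the +x side, so U = (50.900, 0.0000). Since A1 is tangent to EU there, TU ⟂ EU, so T = U + (0, -8) = (50.900, -8.0000). On A1, U sits at bearing 90° from T; a 103° counterclockwise sweep puts Q at bearing 193°, so Q = T + 8.0·(cos 193°, sin 193°) = (43.105, -9.7996). The tangent condition forces TQ to be normal to QZ, so QZ runs along (−sin 193°, cos 193°); with |QZ| = 17.5, Z = (47.042, -26.851). Then |UZ| = |Z − U| = 27.127.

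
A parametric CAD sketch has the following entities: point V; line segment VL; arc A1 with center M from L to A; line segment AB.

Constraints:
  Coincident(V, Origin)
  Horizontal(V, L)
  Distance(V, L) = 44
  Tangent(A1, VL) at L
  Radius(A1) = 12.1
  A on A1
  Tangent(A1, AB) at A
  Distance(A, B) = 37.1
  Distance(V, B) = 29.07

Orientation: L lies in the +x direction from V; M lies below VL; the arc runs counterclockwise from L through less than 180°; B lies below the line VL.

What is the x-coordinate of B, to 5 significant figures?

8.3006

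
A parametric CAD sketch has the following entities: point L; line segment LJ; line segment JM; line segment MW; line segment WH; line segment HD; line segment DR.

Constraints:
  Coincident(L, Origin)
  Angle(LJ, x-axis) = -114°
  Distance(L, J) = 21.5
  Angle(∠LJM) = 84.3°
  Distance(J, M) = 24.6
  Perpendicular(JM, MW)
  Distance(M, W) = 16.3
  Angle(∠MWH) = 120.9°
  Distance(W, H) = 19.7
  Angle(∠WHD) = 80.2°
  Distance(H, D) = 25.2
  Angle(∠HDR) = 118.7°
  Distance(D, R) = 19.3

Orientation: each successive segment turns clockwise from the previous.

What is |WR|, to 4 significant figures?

31.21

L is at the origin; LJ runs at -114.0° with length 21.5, so J = (-8.745, -19.64). ∠LJM = 84.3° gives JM at 150.3° from the x-axis; with |JM| = 24.6, M = (-30.11, -7.453). JM ⟂ MW, so MW runs at 60.30°; with |MW| = 16.3, W = (-22.04, 6.706). ∠MWH = 120.9° gives WH at 1.200° from the x-axis; with |WH| = 19.7, H = (-2.342, 7.118). ∠WHD = 80.2° gives HD at -98.60° from the x-axis; with |HD| = 25.2, D = (-6.110, -17.80). ∠HDR = 118.7° gives DR at -159.9° from the x-axis; with |DR| = 19.3, R = (-24.23, -24.43). Then |WR| = |R − W| = 31.21.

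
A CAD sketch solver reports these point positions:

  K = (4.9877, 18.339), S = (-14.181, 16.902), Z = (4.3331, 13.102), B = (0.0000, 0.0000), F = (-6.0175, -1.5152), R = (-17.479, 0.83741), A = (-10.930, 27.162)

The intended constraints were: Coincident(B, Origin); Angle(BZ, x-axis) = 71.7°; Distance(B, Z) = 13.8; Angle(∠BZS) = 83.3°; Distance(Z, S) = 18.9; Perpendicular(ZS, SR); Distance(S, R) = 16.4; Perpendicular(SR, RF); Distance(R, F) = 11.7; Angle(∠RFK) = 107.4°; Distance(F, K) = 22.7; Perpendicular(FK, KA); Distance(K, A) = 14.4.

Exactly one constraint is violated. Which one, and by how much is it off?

Distance(K, A) = 14.4 — off by 3.80.

B = (0.00, 0.00) ✓; BZ at 71.70° ✓; |BZ| = 13.80 ✓; ∠BZS = 83.30° ✓; |ZS| = 18.90 ✓; ∠(ZS, SR) = 90.00° ✓; |SR| = 16.40 ✓; ∠(SR, RF) = 90.00° ✓; |RF| = 11.70 ✓; ∠RFK = 107.4° ✓; |FK| = 22.70 ✓; ∠(FK, KA) = 90.00° ✓; |KA| = 18.20 ✗.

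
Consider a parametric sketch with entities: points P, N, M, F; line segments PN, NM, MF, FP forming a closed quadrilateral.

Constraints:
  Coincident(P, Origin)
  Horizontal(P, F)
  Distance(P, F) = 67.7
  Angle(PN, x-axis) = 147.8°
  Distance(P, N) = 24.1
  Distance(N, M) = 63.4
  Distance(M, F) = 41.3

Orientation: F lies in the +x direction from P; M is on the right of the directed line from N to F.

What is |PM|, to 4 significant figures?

39.31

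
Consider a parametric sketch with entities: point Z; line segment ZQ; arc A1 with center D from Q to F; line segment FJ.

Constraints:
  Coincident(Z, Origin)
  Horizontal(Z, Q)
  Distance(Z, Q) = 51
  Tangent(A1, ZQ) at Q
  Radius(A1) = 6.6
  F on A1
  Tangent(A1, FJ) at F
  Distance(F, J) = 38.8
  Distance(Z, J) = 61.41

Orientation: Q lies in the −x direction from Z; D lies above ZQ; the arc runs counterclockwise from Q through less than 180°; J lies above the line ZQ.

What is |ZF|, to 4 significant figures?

44.84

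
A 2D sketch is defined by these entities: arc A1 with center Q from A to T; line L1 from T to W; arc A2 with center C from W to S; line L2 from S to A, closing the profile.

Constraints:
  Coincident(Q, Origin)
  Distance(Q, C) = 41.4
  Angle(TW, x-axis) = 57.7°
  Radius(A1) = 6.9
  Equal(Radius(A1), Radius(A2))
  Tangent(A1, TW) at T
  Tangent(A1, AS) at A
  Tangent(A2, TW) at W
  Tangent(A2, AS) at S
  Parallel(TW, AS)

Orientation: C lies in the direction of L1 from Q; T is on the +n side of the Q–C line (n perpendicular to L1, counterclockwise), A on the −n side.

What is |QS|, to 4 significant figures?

41.97

Tangency of A1 to both parallel lines with radius 6.9 puts T and A at Q ± 6.9·n: T = (-5.832, 3.687), A = (5.832, -3.687). Equal radii place W and S the same way about C: W = C + 6.9·n = (16.29, 38.68), S = C − 6.9·n = (27.95, 31.31). Then |QS| = |S − Q| = 41.97.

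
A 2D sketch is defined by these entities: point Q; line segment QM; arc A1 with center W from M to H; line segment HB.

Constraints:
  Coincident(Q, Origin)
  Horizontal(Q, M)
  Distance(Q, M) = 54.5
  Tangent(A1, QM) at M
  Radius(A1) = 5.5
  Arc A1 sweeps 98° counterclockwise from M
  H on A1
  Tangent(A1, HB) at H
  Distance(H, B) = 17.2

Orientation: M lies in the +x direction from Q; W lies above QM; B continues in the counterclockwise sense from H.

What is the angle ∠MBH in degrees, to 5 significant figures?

15.465°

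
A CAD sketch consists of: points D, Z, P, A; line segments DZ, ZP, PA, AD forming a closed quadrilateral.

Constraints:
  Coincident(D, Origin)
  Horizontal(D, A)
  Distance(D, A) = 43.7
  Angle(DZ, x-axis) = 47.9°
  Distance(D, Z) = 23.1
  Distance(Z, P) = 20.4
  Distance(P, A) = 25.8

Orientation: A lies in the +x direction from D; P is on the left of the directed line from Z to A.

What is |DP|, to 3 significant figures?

42.2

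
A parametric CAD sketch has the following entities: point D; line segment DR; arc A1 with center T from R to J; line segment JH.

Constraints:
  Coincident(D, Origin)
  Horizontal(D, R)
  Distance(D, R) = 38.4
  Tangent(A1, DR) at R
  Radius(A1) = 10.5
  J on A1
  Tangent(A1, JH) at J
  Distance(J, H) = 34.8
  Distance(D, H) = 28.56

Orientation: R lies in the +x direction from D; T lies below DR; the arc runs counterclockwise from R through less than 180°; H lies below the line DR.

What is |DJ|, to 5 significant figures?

31.098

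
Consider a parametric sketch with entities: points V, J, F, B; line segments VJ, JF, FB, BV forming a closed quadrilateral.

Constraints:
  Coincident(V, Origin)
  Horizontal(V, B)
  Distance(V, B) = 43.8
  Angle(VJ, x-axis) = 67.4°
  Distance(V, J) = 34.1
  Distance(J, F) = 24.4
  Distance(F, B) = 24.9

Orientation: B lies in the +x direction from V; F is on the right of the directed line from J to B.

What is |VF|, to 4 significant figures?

21.85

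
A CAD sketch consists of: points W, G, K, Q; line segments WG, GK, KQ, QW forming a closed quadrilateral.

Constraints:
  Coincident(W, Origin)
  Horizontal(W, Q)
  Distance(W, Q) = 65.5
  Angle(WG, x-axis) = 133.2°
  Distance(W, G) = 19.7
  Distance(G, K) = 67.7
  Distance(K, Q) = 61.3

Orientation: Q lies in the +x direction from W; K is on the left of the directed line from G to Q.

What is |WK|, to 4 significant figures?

68.68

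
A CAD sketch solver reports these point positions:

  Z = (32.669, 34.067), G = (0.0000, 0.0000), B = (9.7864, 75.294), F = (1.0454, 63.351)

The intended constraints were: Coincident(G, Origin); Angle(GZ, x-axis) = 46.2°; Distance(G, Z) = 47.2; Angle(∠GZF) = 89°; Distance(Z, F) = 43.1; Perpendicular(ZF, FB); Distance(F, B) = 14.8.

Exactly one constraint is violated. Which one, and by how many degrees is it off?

Perpendicular(ZF, FB) — off by 6.60°.

G = (0.00, 0.00) ✓; GZ at 46.20° ✓; |GZ| = 47.20 ✓; ∠GZF = 89.00° ✓; |ZF| = 43.10 ✓; ∠(ZF, FB) = 83.40° ✗; |FB| = 14.80 ✓.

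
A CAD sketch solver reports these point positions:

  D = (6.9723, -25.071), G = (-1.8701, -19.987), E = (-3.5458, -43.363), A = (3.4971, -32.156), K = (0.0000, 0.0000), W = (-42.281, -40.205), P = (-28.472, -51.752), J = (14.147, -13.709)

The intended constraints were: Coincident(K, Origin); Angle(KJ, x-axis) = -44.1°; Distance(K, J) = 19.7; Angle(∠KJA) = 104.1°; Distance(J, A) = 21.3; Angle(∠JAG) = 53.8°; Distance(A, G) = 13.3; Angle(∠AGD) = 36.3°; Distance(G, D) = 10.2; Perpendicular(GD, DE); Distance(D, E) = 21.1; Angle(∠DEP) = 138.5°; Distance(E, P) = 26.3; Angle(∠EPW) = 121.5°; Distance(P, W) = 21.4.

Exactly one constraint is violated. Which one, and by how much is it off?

Distance(P, W) = 21.4 — off by 3.40.

K = (0.00, 0.00) ✓; KJ at -44.10° ✓; |KJ| = 19.70 ✓; ∠KJA = 104.1° ✓; |JA| = 21.30 ✓; ∠JAG = 53.80° ✓; |AG| = 13.30 ✓; ∠AGD = 36.30° ✓; |GD| = 10.20 ✓; ∠(GD, DE) = 90.00° ✓; |DE| = 21.10 ✓; ∠DEP = 138.5° ✓; |EP| = 26.30 ✓; ∠EPW = 121.5° ✓; |PW| = 18.00 ✗.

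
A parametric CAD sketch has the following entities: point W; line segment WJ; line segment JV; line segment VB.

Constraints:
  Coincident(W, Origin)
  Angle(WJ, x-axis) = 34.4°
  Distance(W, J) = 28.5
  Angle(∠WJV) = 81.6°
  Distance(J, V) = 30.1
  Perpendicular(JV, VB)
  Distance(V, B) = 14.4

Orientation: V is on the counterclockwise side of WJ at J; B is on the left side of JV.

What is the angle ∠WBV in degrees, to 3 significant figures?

118°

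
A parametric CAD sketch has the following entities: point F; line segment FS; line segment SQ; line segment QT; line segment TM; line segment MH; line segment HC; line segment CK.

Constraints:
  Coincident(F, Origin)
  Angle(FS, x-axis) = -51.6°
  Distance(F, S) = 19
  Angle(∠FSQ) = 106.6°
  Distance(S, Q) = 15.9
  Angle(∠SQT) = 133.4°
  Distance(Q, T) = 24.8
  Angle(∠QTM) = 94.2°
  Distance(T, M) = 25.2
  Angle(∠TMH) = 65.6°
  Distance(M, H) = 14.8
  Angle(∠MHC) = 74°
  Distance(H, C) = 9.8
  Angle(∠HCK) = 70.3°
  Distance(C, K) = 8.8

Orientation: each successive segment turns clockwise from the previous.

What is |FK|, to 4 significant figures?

26.35

F is at the origin; FS runs at -51.6° with length 19.0, so S = (11.80, -14.89). ∠FSQ = 106.6° gives SQ at -125.0° from the x-axis; with |SQ| = 15.9, Q = (2.682, -27.91). ∠SQT = 133.4° gives QT at -171.6° from the x-axis; with |QT| = 24.8, T = (-21.85, -31.54). ∠QTM = 94.2° gives TM at 102.6° from the x-axis; with |TM| = 25.2, M = (-27.35, -6.944). ∠TMH = 65.6° gives MH at -11.80° from the x-axis; with |MH| = 14.8, H = (-12.86, -9.971). ∠MHC = 74.0° gives HC at -117.8° from the x-axis; with |HC| = 9.8, C = (-17.43, -18.64). ∠HCK = 70.3° gives CK at 132.5° from the x-axis; with |CK| = 8.8, K = (-23.38, -12.15). Then |FK| = |K − F| = 26.35.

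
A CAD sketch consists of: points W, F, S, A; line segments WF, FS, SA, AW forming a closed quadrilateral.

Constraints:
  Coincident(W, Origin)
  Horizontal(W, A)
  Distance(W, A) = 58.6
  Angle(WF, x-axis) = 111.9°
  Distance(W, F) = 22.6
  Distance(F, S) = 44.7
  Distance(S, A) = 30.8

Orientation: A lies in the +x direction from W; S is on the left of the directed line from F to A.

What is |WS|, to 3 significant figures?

42.0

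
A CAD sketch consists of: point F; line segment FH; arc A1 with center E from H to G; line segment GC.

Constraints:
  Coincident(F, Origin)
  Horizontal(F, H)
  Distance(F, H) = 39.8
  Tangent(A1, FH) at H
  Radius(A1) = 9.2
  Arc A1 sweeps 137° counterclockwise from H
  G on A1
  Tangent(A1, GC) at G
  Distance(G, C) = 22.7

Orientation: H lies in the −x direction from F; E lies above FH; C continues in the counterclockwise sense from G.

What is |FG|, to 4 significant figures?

37.12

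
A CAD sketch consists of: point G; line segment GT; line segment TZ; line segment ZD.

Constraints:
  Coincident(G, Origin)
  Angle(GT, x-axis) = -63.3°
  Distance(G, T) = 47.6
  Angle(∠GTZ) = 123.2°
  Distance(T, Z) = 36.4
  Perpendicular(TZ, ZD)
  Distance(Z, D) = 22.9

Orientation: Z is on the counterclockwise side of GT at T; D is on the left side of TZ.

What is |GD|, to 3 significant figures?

64.7

∠GTZ = 123.2°, so TZ runs at -63.3° + (180° − 123.2°) = -6.50° from the x-axis; with |TZ| = 36.4, Z = T + 36.4·(cos -6.50°, sin -6.50°) = (57.6, -46.6). TZ is perpendicular to ZD; with |ZD| = 22.9 on the left of TZ, D = Z + 22.9·(0.113, 0.994) = (60.1, -23.9). Then |GD| = |D − G| = 64.7.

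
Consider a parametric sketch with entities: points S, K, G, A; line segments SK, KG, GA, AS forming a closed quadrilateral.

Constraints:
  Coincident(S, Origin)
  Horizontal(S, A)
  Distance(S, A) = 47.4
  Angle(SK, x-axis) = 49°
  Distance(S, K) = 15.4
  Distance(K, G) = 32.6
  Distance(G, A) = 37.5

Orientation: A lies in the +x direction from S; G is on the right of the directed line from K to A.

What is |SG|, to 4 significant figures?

25.94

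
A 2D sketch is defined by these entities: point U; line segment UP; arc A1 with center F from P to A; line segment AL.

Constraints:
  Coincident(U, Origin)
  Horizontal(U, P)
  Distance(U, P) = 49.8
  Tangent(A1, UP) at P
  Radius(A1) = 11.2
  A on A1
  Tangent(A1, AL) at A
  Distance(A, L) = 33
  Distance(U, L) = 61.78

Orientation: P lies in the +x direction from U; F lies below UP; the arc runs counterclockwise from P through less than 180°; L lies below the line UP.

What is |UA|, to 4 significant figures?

40.59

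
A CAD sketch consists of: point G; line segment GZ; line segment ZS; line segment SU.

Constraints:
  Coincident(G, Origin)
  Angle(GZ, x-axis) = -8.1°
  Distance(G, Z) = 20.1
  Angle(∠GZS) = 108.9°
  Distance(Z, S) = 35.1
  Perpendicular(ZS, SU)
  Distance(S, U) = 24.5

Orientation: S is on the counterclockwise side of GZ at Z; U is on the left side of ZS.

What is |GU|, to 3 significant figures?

42.0

∠GZS = 108.9°, so ZS runs at -8.1° + (180° − 108.9°) = 63.0° from the x-axis; with |ZS| = 35.1, S = Z + 35.1·(cos 63.0°, sin 63.0°) = (35.8, 28.4). The perpendicularity gives SU at right angles to ZS; with |SU| = 24.5 on the left of ZS, U = S + 24.5·(-0.891, 0.454) = (14.0, 39.6). Then |GU| = |U − G| = 42.0.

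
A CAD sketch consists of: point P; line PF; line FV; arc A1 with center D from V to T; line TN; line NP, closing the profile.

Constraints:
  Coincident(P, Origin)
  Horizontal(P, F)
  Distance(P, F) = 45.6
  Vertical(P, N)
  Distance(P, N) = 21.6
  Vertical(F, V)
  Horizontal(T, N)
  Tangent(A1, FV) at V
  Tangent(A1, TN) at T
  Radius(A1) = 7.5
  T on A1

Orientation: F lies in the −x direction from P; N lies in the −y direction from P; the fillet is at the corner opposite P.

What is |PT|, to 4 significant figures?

43.80

The virtual corner opposite P is at (-45.60, -21.60). Since A1 is tangent to FV there, DV ⟂ FV and A1 meets TN tangentially, so DT is at right angles to TN, with radius 7.5, so the center D sits 7.5 in from both sides at D = (-38.10, -14.10). That places the tangent points at V = (-45.60, -14.10) on FV and T = (-38.10, -21.60) on TN. Then |PT| = |T − P| = 43.80.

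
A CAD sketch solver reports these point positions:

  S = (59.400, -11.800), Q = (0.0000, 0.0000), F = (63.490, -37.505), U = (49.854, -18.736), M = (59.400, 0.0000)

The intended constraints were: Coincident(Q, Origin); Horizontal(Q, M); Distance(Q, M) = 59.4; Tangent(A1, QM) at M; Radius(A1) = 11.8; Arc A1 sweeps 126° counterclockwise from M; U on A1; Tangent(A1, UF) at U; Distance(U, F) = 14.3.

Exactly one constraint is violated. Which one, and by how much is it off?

Distance(U, F) = 14.3 — off by 8.90.

Q = (0.00, 0.00) ✓; Q.y = 0.00, M.y = 0.00 ✓; |QM| = 59.40 ✓; ∠(SM, MQ) = 90.00° ✓; |SM| = 11.80 ✓; bearing(S→U) − bearing(S→M) = 126.0° ✓; |SU| = 11.80 ✓; ∠(SU, UF) = 90.00° ✓; |UF| = 23.20 ✗.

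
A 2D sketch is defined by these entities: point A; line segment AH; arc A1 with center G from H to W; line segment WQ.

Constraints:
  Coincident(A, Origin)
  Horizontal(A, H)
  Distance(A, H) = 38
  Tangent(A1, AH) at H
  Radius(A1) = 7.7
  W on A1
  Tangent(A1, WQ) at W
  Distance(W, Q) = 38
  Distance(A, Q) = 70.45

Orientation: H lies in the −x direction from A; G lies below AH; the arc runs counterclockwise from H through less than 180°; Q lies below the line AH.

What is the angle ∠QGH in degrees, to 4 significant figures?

150.9°

A is at the origin; A and H share the same y with |AH| = 38.0 and H on the −x side, so H = (-38.00, 0.000). The tangent condition forces GH to be normal to AH, so G = H + (0, -7.7) = (-38.00, -7.700). Since GW ⟂ WQ (tangency), |GQ| = √(7.7² + 38.0²) = 38.77 regardless of where W sits on A1. So Q lies on both circle(A, 70.45) and circle(G, 38.77); the below-AH intersection is Q = (-56.88, -41.56). W is the foot of the tangent from Q: W = (-45.34, -5.360).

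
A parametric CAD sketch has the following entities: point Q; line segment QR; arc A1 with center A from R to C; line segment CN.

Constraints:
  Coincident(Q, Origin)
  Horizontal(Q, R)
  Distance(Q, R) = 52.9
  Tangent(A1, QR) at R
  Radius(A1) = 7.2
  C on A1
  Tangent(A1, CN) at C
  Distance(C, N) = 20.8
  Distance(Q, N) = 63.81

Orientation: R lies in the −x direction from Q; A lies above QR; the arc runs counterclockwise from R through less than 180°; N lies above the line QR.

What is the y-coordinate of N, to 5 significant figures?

28.841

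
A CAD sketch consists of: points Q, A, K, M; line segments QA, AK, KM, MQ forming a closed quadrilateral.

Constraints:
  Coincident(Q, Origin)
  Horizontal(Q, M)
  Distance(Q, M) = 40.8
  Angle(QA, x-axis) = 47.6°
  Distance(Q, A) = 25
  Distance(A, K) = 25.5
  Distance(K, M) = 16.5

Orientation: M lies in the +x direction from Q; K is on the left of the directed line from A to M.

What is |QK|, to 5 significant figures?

45.359

Checks: |AK| = 25.50 ✓; |KM| = 16.50 ✓.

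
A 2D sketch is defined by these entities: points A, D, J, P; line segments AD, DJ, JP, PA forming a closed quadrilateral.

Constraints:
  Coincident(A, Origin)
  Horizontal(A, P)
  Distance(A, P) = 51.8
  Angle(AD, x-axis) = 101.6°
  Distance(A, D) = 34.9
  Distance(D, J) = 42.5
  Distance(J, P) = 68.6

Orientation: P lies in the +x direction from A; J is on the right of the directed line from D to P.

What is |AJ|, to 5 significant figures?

17.949

Checks: |DJ| = 42.50 ✓; |JP| = 68.60 ✓.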